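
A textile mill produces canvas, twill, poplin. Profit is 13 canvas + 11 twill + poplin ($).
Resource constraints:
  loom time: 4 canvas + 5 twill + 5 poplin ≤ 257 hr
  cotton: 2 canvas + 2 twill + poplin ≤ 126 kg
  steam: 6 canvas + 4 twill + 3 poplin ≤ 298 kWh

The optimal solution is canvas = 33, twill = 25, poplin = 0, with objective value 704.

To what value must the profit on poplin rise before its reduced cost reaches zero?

Binding: loom time and steam. Non-binding: cotton (10 unused).
Since cotton is not tight, its dual is 0.
From A_Bᵀ y = c: 4·y_loom time + 6·y_steam = 13; 5·y_loom time + 4·y_steam = 11.
This yields shadow prices y_loom time = 1, y_steam = 1.5.
poplin enters the basis when its profit ≥ yᵀa₃ = 1·5 + 1.5·3 = 9.5.

9.5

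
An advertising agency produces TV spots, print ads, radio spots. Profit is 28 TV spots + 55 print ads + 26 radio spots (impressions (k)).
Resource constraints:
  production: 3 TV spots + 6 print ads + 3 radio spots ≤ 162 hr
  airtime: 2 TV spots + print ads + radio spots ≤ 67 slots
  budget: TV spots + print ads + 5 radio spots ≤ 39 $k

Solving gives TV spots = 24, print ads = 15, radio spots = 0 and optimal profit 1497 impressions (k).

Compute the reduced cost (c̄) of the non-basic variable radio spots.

-6

At the optimum: production uses 162 of 162 (binding); airtime uses 63 of 67 (slack = 4); budget uses 39 of 39 (binding).
Slack constraints have shadow price 0 (complementary slackness).
Dual feasibility on the basic columns requires 3·y_production + 1·y_budget = 28, 6·y_production + 1·y_budget = 55.
This yields shadow prices y_production = 9, y_budget = 1.
Reduced cost of radio spots: c₃ − yᵀa₃ = 26 − (9·3 + 1·5) = 26 − 32 = -6.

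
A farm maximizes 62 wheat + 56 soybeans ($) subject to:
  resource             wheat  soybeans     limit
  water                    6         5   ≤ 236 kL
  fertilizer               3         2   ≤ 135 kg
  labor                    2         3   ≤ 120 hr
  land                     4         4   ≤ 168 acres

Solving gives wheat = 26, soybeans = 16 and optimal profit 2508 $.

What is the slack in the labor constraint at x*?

20

labor used = 2·26 + 3·16 = 100; slack = 120 − 100 = 20.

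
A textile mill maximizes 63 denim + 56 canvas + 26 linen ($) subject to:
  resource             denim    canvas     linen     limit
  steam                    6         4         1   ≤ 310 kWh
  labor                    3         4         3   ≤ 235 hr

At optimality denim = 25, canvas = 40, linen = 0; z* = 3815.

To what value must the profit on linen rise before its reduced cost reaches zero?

28

Both steam and labor are binding at x*.
From A_Bᵀ y = c: 6·y_steam + 3·y_labor = 63; 4·y_steam + 4·y_labor = 56.
This yields shadow prices y_steam = 7, y_labor = 7.
linen enters the basis when its profit ≥ yᵀa₃ = 7·1 + 7·3 = 28.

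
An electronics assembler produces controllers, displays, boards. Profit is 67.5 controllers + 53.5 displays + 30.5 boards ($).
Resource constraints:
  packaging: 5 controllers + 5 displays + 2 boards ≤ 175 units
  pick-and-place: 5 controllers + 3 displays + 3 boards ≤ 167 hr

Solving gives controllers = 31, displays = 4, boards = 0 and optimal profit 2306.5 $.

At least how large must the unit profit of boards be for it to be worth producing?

At the optimum: packaging uses 175 of 175 (binding); pick-and-place uses 167 of 167 (binding).
The binding rows give the dual system: 5·y_packaging + 5·y_pick-and-place = 67.5 and 5·y_packaging + 3·y_pick-and-place = 53.5.
This yields shadow prices y_packaging = 6.5, y_pick-and-place = 7.
boards enters the basis when its profit ≥ yᵀa₃ = 6.5·2 + 7·3 = 34.

34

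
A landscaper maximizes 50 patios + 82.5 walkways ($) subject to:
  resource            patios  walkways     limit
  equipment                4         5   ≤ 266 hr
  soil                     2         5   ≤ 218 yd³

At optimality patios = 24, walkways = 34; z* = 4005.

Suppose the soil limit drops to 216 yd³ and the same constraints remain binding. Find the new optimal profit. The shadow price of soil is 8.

3989

Δb = -2, so new z* = 4005 + (8)·(-2) = 4005 − 16 = 3989.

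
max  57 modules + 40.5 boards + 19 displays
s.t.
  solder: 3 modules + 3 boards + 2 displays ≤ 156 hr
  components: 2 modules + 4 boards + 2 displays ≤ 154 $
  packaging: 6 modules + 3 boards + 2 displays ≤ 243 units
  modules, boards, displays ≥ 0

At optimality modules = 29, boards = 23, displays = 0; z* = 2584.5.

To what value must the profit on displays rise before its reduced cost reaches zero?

Binding: solder and packaging. Non-binding: components (4 unused).
Since components is not tight, its dual is 0.
The binding rows give the dual system: 3·y_solder + 6·y_packaging = 57 and 3·y_solder + 3·y_packaging = 40.5.
Solving: y_solder = 8, y_packaging = 5.5.
displays enters the basis when its profit ≥ yᵀa₃ = 8·2 + 5.5·2 = 27.

27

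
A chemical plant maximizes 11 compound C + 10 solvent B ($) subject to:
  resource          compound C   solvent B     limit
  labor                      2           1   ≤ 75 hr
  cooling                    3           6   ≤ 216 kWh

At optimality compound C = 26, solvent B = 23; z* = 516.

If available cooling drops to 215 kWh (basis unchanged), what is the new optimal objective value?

515

Check each constraint at x*: labor 75/75 (tight); cooling 216/216 (tight).
The binding rows give the dual system: 2·y_labor + 3·y_cooling = 11 and 1·y_labor + 6·y_cooling = 10.
This yields shadow prices y_labor = 4, y_cooling = 1.
Δz = y_cooling·Δb = 1 × (-1) = -1, so new z* = 516 − 1 = 515.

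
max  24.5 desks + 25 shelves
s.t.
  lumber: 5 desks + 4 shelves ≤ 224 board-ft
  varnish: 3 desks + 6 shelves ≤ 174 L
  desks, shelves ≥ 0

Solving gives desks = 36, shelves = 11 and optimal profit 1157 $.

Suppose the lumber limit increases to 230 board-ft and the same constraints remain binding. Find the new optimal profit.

1181

Both lumber and varnish are binding at x*.
Dual feasibility on the basic columns requires 5·y_lumber + 3·y_varnish = 24.5, 4·y_lumber + 6·y_varnish = 25.
This yields shadow prices y_lumber = 4, y_varnish = 1.5.
Δz = y_lumber·Δb = 4 × (6) = 24, so new z* = 1157 + 24 = 1181.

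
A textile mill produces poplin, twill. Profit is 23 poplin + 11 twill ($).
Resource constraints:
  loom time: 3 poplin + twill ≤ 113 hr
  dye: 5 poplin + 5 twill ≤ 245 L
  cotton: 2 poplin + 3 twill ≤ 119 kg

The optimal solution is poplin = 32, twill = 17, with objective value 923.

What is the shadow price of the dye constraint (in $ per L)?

1

Check each constraint at x*: loom time 113/113 (tight); dye 245/245 (tight); cotton 115/119 (slack 4).
Since cotton is not tight, its dual is 0.
Dual feasibility on the basic columns requires 3·y_loom time + 5·y_dye = 23, 1·y_loom time + 5·y_dye = 11.
Solving: y_loom time = 6, y_dye = 1.
Shadow price of dye = 1.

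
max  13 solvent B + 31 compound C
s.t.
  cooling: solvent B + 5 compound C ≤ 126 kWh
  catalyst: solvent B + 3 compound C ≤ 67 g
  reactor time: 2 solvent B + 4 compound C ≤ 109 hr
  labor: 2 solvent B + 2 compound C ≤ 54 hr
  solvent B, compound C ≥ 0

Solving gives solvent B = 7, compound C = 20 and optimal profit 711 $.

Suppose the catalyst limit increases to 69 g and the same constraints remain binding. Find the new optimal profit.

729

Check each constraint at x*: cooling 107/126 (slack 19); catalyst 67/67 (tight); reactor time 94/109 (slack 15); labor 54/54 (tight).
By complementary slackness, y = 0 for the non-binding constraints.
From A_Bᵀ y = c: 1·y_catalyst + 2·y_labor = 13; 3·y_catalyst + 2·y_labor = 31.
→ y_catalyst = 9 and y_labor = 2.
Δz = y_catalyst·Δb = 9 × (2) = 18, so new z* = 711 + 18 = 729.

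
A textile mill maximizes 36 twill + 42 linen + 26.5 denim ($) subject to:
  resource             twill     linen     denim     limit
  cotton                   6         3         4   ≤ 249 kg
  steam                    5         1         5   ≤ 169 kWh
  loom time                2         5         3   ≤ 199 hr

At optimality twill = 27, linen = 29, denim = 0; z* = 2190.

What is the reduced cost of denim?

-7.5

Check each constraint at x*: cotton 249/249 (tight); steam 164/169 (slack 5); loom time 199/199 (tight).
Slack constraints have shadow price 0 (complementary slackness).
Dual feasibility on the basic columns requires 6·y_cotton + 2·y_loom time = 36, 3·y_cotton + 5·y_loom time = 42.
Solving: y_cotton = 4, y_loom time = 6.
Reduced cost of denim: c₃ − yᵀa₃ = 26.5 − (4·4 + 6·3) = 26.5 − 34 = -7.5.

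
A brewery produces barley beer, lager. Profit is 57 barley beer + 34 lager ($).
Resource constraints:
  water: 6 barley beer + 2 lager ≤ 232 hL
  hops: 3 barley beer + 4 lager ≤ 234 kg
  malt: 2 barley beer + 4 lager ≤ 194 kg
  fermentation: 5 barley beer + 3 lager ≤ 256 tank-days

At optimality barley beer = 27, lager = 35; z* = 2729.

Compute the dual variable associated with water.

At the optimum: water uses 232 of 232 (binding); hops uses 221 of 234 (slack = 13); malt uses 194 of 194 (binding); fermentation uses 240 of 256 (slack = 16).
Slack constraints have shadow price 0 (complementary slackness).
The binding rows give the dual system: 6·y_water + 2·y_malt = 57 and 2·y_water + 4·y_malt = 34.
Solving: y_water = 8, y_malt = 4.5.
Shadow price of water = 8.

8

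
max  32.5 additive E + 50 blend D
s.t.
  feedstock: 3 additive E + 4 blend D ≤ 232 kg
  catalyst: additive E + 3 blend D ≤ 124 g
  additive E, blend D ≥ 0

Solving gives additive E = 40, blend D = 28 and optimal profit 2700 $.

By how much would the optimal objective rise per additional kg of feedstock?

At the optimum: feedstock uses 232 of 232 (binding); catalyst uses 124 of 124 (binding).
From A_Bᵀ y = c: 3·y_feedstock + 1·y_catalyst = 32.5; 4·y_feedstock + 3·y_catalyst = 50.
→ y_feedstock = 9.5 and y_catalyst = 4.
Shadow price of feedstock = 9.5.

9.5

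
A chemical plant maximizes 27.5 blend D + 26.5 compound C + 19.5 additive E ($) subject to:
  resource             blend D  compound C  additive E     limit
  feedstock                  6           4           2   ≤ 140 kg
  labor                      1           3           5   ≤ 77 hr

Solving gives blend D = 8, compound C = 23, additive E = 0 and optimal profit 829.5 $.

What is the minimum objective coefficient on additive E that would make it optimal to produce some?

Check each constraint at x*: feedstock 140/140 (tight); labor 77/77 (tight).
The binding rows give the dual system: 6·y_feedstock + 1·y_labor = 27.5 and 4·y_feedstock + 3·y_labor = 26.5.
→ y_feedstock = 4 and y_labor = 3.5.
additive E enters the basis when its profit ≥ yᵀa₃ = 4·2 + 3.5·5 = 25.5.

25.5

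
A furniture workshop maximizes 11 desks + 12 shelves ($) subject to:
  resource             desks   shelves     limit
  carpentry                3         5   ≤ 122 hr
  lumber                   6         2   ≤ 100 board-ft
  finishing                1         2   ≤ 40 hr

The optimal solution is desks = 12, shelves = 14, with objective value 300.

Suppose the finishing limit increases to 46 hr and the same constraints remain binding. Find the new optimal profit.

Check each constraint at x*: carpentry 106/122 (slack 16); lumber 100/100 (tight); finishing 40/40 (tight).
Slack constraints have shadow price 0 (complementary slackness).
Dual feasibility on the basic columns requires 6·y_lumber + 1·y_finishing = 11, 2·y_lumber + 2·y_finishing = 12.
Solving: y_lumber = 1, y_finishing = 5.
Δz = y_finishing·Δb = 5 × (6) = 30, so new z* = 300 + 30 = 330.

330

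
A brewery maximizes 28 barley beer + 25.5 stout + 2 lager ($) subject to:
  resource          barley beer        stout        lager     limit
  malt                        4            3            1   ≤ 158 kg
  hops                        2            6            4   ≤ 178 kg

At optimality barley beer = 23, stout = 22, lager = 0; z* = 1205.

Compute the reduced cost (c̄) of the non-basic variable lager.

At the optimum: malt uses 158 of 158 (binding); hops uses 178 of 178 (binding).
The binding rows give the dual system: 4·y_malt + 2·y_hops = 28 and 3·y_malt + 6·y_hops = 25.5.
This yields shadow prices y_malt = 6.5, y_hops = 1.
Reduced cost of lager: c₃ − yᵀa₃ = 2 − (6.5·1 + 1·4) = 2 − 10.5 = -8.5.

-8.5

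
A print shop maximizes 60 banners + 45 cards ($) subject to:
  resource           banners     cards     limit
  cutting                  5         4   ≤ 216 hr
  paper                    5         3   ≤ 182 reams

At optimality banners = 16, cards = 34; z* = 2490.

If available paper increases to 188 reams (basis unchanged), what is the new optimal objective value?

At the optimum: cutting uses 216 of 216 (binding); paper uses 182 of 182 (binding).
The binding rows give the dual system: 5·y_cutting + 5·y_paper = 60 and 4·y_cutting + 3·y_paper = 45.
This yields shadow prices y_cutting = 9, y_paper = 3.
Δz = y_paper·Δb = 3 × (6) = 18, so new z* = 2490 + 18 = 2508.

2508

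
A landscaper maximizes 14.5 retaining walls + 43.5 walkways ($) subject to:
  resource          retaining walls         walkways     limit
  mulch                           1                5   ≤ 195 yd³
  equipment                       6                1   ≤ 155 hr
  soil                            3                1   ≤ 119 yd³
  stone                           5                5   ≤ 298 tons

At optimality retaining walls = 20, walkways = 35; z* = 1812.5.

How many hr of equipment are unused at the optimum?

equipment used = 6·20 + 1·35 = 155; slack = 155 − 155 = 0.

0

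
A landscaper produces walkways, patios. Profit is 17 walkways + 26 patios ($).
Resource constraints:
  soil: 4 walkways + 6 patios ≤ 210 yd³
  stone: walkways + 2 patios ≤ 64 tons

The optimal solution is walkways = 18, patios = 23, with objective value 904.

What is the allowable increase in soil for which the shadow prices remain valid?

46

Binding constraints: soil, stone. The basis is B = [[4,6],[1,2]] with det 2.
Per unit increase in soil, x* moves by d = (1, -0.5).
The basis stays optimal until patios reaches 0; allowable increase = 46 yd³.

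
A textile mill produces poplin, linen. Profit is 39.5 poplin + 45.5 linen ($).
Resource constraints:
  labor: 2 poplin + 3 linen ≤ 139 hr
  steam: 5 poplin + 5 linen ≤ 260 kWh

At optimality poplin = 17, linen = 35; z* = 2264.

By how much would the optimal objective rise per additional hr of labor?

At the optimum: labor uses 139 of 139 (binding); steam uses 260 of 260 (binding).
The binding rows give the dual system: 2·y_labor + 5·y_steam = 39.5 and 3·y_labor + 5·y_steam = 45.5.
This yields shadow prices y_labor = 6, y_steam = 5.5.
Shadow price of labor = 6.

6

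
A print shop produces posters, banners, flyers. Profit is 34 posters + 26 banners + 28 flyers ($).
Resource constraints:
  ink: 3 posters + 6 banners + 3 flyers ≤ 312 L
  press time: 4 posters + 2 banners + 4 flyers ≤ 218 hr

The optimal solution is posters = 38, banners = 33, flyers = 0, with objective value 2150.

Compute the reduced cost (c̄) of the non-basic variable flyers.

At the optimum: ink uses 312 of 312 (binding); press time uses 218 of 218 (binding).
The binding rows give the dual system: 3·y_ink + 4·y_press time = 34 and 6·y_ink + 2·y_press time = 26.
This yields shadow prices y_ink = 2, y_press time = 7.
Reduced cost of flyers: c₃ − yᵀa₃ = 28 − (2·3 + 7·4) = 28 − 34 = -6.

-6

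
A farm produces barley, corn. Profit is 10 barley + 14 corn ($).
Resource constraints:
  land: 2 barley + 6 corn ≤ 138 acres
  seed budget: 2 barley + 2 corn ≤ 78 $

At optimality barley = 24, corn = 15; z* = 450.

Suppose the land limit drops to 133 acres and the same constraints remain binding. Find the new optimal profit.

445

Check each constraint at x*: land 138/138 (tight); seed budget 78/78 (tight).
From A_Bᵀ y = c: 2·y_land + 2·y_seed budget = 10; 6·y_land + 2·y_seed budget = 14.
Solving: y_land = 1, y_seed budget = 4.
Δz = y_land·Δb = 1 × (-5) = -5, so new z* = 450 − 5 = 445.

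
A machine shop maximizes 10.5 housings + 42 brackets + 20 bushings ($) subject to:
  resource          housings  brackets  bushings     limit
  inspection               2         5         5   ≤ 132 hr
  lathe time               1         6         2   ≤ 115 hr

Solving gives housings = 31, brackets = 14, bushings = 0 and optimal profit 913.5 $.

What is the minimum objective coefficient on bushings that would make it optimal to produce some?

Check each constraint at x*: inspection 132/132 (tight); lathe time 115/115 (tight).
Dual feasibility on the basic columns requires 2·y_inspection + 1·y_lathe time = 10.5, 5·y_inspection + 6·y_lathe time = 42.
→ y_inspection = 3 and y_lathe time = 4.5.
bushings enters the basis when its profit ≥ yᵀa₃ = 3·5 + 4.5·2 = 24.

24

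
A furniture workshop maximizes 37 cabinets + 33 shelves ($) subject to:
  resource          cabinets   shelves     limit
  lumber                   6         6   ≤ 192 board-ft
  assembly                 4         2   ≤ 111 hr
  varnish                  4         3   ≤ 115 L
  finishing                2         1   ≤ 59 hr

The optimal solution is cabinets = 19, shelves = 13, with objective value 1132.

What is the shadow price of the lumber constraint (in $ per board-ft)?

Binding: lumber and varnish. Non-binding: assembly (9 unused), finishing (8 unused).
By complementary slackness, y = 0 for the non-binding constraints.
Dual feasibility on the basic columns requires 6·y_lumber + 4·y_varnish = 37, 6·y_lumber + 3·y_varnish = 33.
Solving: y_lumber = 3.5, y_varnish = 4.
Shadow price of lumber = 3.5.

3.5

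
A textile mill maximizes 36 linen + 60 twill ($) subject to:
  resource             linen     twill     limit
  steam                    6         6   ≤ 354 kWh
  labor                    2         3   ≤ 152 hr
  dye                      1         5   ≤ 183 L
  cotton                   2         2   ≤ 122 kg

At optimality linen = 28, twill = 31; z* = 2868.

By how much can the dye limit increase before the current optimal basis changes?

12

Binding constraints: steam, dye. The basis is B = [[6,6],[1,5]] with det 24.
Per unit increase in dye, x* moves by d = (-0.25, 0.25).
The basis stays optimal until labor becomes binding; allowable increase = 12 L.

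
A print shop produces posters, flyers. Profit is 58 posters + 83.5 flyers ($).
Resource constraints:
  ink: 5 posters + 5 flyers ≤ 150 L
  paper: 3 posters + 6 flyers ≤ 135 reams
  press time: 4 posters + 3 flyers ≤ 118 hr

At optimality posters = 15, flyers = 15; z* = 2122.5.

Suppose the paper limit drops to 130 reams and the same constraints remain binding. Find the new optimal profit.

At the optimum: ink uses 150 of 150 (binding); paper uses 135 of 135 (binding); press time uses 105 of 118 (slack = 13).
Since press time is not tight, its dual is 0.
The binding rows give the dual system: 5·y_ink + 3·y_paper = 58 and 5·y_ink + 6·y_paper = 83.5.
This yields shadow prices y_ink = 6.5, y_paper = 8.5.
Δz = y_paper·Δb = 8.5 × (-5) = -42.5, so new z* = 2122.5 − 42.5 = 2080.

2080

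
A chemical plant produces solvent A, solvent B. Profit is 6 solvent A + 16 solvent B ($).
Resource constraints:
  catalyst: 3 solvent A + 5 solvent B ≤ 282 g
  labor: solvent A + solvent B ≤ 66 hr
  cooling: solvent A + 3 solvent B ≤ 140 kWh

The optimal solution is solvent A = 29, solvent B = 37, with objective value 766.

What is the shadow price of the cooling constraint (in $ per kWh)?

5

At the optimum: catalyst uses 272 of 282 (slack = 10); labor uses 66 of 66 (binding); cooling uses 140 of 140 (binding).
By complementary slackness, y = 0 for the non-binding constraint.
From A_Bᵀ y = c: 1·y_labor + 1·y_cooling = 6; 1·y_labor + 3·y_cooling = 16.
→ y_labor = 1 and y_cooling = 5.
Shadow price of cooling = 5.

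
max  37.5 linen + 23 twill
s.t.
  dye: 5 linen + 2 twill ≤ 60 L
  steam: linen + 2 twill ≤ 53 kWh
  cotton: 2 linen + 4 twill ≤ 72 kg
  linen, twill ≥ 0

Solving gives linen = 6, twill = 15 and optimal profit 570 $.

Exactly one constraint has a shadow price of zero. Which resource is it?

dye: 60/60 (binding)
steam: 36/53 (slack 17)
cotton: 72/72 (binding)
By complementary slackness, a constraint with positive slack has shadow price 0 → steam.

steam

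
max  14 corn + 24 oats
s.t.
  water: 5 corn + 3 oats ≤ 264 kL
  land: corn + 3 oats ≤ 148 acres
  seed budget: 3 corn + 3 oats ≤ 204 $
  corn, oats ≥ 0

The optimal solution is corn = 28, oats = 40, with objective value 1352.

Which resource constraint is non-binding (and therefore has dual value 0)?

water: 260/264 (slack 4)
land: 148/148 (binding)
seed budget: 204/204 (binding)
By complementary slackness, a constraint with positive slack has shadow price 0 → water.

water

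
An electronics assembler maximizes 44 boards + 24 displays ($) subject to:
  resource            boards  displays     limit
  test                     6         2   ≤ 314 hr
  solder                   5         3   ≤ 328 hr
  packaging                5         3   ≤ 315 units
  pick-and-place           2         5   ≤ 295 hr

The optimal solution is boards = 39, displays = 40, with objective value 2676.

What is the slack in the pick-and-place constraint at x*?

pick-and-place used = 2·39 + 5·40 = 278; slack = 295 − 278 = 17.

17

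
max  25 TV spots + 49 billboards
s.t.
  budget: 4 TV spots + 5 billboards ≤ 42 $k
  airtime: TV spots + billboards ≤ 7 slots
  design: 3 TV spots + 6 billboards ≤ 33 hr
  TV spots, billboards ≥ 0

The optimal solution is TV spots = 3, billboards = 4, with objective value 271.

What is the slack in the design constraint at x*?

design used = 3·3 + 6·4 = 33; slack = 33 − 33 = 0.

0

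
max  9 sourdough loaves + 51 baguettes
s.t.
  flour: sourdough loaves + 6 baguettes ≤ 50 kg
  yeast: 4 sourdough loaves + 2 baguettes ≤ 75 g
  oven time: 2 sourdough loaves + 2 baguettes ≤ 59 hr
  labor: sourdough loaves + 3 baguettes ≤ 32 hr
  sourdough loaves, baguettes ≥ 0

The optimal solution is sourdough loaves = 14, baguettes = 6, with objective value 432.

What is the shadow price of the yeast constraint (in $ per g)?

Check each constraint at x*: flour 50/50 (tight); yeast 68/75 (slack 7); oven time 40/59 (slack 19); labor 32/32 (tight).
By complementary slackness, y = 0 for the non-binding constraints.
The binding rows give the dual system: 1·y_flour + 1·y_labor = 9 and 6·y_flour + 3·y_labor = 51.
→ y_flour = 8 and y_labor = 1.
Shadow price of yeast = 0.

0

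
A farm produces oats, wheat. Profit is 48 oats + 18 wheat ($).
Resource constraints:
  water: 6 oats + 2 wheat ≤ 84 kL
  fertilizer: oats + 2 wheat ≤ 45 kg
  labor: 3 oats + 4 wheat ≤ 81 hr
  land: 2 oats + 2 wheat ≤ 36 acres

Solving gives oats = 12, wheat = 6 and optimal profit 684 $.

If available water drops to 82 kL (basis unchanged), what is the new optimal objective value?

669

Check each constraint at x*: water 84/84 (tight); fertilizer 24/45 (slack 21); labor 60/81 (slack 21); land 36/36 (tight).
Since fertilizer, labor are not tight, their duals are 0.
The binding rows give the dual system: 6·y_water + 2·y_land = 48 and 2·y_water + 2·y_land = 18.
Solving: y_water = 7.5, y_land = 1.5.
Δz = y_water·Δb = 7.5 × (-2) = -15, so new z* = 684 − 15 = 669.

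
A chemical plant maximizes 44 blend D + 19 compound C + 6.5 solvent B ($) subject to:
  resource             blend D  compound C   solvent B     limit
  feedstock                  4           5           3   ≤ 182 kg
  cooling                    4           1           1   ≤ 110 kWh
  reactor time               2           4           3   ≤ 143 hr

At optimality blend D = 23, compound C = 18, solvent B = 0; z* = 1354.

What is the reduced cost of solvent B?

-8.5

Binding: feedstock and cooling. Non-binding: reactor time (25 unused).
By complementary slackness, y = 0 for the non-binding constraint.
Dual feasibility on the basic columns requires 4·y_feedstock + 4·y_cooling = 44, 5·y_feedstock + 1·y_cooling = 19.
This yields shadow prices y_feedstock = 2, y_cooling = 9.
Reduced cost of solvent B: c₃ − yᵀa₃ = 6.5 − (2·3 + 9·1) = 6.5 − 15 = -8.5.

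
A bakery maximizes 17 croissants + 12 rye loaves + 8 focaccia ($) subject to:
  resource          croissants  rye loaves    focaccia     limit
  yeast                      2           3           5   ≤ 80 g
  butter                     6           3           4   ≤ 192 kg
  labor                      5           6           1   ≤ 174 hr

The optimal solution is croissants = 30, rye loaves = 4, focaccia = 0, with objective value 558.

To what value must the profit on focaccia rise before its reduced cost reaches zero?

Check each constraint at x*: yeast 72/80 (slack 8); butter 192/192 (tight); labor 174/174 (tight).
Since yeast is not tight, its dual is 0.
The binding rows give the dual system: 6·y_butter + 5·y_labor = 17 and 3·y_butter + 6·y_labor = 12.
Solving: y_butter = 2, y_labor = 1.
focaccia enters the basis when its profit ≥ yᵀa₃ = 2·4 + 1·1 = 9.

9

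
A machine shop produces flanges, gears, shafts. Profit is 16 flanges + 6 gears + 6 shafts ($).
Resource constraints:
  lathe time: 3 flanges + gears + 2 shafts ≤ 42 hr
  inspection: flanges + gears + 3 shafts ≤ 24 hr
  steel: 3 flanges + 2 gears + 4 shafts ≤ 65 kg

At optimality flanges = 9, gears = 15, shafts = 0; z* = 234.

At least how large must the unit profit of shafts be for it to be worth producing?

13

Binding: lathe time and inspection. Non-binding: steel (8 unused).
Slack constraints have shadow price 0 (complementary slackness).
The binding rows give the dual system: 3·y_lathe time + 1·y_inspection = 16 and 1·y_lathe time + 1·y_inspection = 6.
Solving: y_lathe time = 5, y_inspection = 1.
shafts enters the basis when its profit ≥ yᵀa₃ = 5·2 + 1·3 = 13.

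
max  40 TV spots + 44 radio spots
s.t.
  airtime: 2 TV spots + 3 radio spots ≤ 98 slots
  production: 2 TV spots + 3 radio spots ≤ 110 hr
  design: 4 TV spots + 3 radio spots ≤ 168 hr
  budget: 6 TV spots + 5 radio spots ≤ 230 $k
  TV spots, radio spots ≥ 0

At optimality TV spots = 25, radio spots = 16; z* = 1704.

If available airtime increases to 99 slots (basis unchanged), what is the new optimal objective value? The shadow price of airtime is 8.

Δb = 1, so new z* = 1704 + (8)·(1) = 1704 + 8 = 1712.

1712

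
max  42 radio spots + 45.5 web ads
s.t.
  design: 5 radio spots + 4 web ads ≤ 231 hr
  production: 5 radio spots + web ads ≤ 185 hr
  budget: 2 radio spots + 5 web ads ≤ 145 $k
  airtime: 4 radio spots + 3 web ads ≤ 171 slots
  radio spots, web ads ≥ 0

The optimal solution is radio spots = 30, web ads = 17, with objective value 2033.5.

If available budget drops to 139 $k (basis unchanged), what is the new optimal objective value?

Binding: budget and airtime. Non-binding: design (13 unused), production (18 unused).
Since design, production are not tight, their duals are 0.
The binding rows give the dual system: 2·y_budget + 4·y_airtime = 42 and 5·y_budget + 3·y_airtime = 45.5.
This yields shadow prices y_budget = 4, y_airtime = 8.5.
Δz = y_budget·Δb = 4 × (-6) = -24, so new z* = 2033.5 − 24 = 2009.5.

2009.5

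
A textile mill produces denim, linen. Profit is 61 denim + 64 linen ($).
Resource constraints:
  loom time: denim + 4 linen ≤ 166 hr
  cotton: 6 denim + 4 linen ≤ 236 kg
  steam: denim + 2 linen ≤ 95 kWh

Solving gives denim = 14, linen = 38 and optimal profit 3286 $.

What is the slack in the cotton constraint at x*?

cotton used = 6·14 + 4·38 = 236; slack = 236 − 236 = 0.

0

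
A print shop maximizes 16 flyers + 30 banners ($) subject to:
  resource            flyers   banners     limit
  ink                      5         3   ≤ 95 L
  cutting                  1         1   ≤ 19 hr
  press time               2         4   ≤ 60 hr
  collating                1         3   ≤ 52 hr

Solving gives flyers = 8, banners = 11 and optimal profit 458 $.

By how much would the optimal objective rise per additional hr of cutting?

2

Check each constraint at x*: ink 73/95 (slack 22); cutting 19/19 (tight); press time 60/60 (tight); collating 41/52 (slack 11).
Slack constraints have shadow price 0 (complementary slackness).
From A_Bᵀ y = c: 1·y_cutting + 2·y_press time = 16; 1·y_cutting + 4·y_press time = 30.
→ y_cutting = 2 and y_press time = 7.
Shadow price of cutting = 2.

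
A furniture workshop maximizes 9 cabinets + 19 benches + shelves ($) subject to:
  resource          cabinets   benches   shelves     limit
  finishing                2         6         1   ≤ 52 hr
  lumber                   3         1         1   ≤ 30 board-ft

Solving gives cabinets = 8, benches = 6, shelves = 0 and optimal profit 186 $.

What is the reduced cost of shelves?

Both finishing and lumber are binding at x*.
Dual feasibility on the basic columns requires 2·y_finishing + 3·y_lumber = 9, 6·y_finishing + 1·y_lumber = 19.
→ y_finishing = 3 and y_lumber = 1.
Reduced cost of shelves: c₃ − yᵀa₃ = 1 − (3·1 + 1·1) = 1 − 4 = -3.

-3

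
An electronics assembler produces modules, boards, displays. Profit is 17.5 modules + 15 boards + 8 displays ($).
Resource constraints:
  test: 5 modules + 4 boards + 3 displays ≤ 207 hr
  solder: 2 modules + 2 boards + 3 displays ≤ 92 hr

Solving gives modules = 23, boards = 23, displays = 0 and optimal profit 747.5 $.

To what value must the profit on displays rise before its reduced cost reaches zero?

15

At the optimum: test uses 207 of 207 (binding); solder uses 92 of 92 (binding).
From A_Bᵀ y = c: 5·y_test + 2·y_solder = 17.5; 4·y_test + 2·y_solder = 15.
→ y_test = 2.5 and y_solder = 2.5.
displays enters the basis when its profit ≥ yᵀa₃ = 2.5·3 + 2.5·3 = 15.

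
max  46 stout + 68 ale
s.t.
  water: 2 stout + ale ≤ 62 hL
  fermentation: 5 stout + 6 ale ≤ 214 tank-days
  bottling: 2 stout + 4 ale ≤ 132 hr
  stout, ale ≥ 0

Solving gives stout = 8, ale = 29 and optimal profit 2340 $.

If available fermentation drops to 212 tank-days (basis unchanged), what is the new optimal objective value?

Binding: fermentation and bottling. Non-binding: water (17 unused).
Slack constraints have shadow price 0 (complementary slackness).
From A_Bᵀ y = c: 5·y_fermentation + 2·y_bottling = 46; 6·y_fermentation + 4·y_bottling = 68.
This yields shadow prices y_fermentation = 6, y_bottling = 8.
Δz = y_fermentation·Δb = 6 × (-2) = -12, so new z* = 2340 − 12 = 2328.

2328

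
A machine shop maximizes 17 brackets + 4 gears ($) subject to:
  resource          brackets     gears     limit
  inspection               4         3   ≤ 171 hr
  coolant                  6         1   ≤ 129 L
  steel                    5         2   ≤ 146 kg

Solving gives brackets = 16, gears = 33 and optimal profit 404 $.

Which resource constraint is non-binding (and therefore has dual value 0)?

inspection: 163/171 (slack 8)
coolant: 129/129 (binding)
steel: 146/146 (binding)
By complementary slackness, a constraint with positive slack has shadow price 0 → inspection.

inspection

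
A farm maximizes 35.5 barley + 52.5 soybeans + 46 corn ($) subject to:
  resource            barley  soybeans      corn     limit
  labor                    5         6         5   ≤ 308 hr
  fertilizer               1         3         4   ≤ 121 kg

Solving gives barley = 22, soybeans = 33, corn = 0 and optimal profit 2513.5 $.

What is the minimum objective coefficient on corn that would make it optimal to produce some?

Both labor and fertilizer are binding at x*.
Dual feasibility on the basic columns requires 5·y_labor + 1·y_fertilizer = 35.5, 6·y_labor + 3·y_fertilizer = 52.5.
Solving: y_labor = 6, y_fertilizer = 5.5.
corn enters the basis when its profit ≥ yᵀa₃ = 6·5 + 5.5·4 = 52.

52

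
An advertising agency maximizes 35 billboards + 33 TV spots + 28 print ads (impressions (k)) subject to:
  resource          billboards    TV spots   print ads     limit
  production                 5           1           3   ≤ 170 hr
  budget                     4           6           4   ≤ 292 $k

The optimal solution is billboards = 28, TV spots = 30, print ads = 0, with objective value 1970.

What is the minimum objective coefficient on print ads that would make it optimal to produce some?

29

At the optimum: production uses 170 of 170 (binding); budget uses 292 of 292 (binding).
Dual feasibility on the basic columns requires 5·y_production + 4·y_budget = 35, 1·y_production + 6·y_budget = 33.
→ y_production = 3 and y_budget = 5.
print ads enters the basis when its profit ≥ yᵀa₃ = 3·3 + 5·4 = 29.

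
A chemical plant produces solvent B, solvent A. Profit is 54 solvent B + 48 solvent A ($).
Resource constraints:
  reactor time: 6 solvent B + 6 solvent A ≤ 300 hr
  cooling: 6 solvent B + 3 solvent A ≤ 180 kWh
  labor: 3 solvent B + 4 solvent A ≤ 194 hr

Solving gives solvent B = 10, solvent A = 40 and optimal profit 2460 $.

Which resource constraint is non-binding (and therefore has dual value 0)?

labor

reactor time: 300/300 (binding)
cooling: 180/180 (binding)
labor: 190/194 (slack 4)
By complementary slackness, a constraint with positive slack has shadow price 0 → labor.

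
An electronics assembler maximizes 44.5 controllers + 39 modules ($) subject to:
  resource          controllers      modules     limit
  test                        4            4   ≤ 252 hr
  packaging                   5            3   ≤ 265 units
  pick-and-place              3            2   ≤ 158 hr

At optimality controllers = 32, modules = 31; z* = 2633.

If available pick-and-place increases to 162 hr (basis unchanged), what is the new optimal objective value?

2655

Check each constraint at x*: test 252/252 (tight); packaging 253/265 (slack 12); pick-and-place 158/158 (tight).
By complementary slackness, y = 0 for the non-binding constraint.
Dual feasibility on the basic columns requires 4·y_test + 3·y_pick-and-place = 44.5, 4·y_test + 2·y_pick-and-place = 39.
This yields shadow prices y_test = 7, y_pick-and-place = 5.5.
Δz = y_pick-and-place·Δb = 5.5 × (4) = 22, so new z* = 2633 + 22 = 2655.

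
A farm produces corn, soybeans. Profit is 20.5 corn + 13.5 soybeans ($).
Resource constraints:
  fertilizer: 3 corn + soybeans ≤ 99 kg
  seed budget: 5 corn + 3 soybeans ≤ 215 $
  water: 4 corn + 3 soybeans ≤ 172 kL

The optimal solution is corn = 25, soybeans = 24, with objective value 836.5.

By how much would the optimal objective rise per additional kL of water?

4

Check each constraint at x*: fertilizer 99/99 (tight); seed budget 197/215 (slack 18); water 172/172 (tight).
Slack constraints have shadow price 0 (complementary slackness).
Dual feasibility on the basic columns requires 3·y_fertilizer + 4·y_water = 20.5, 1·y_fertilizer + 3·y_water = 13.5.
Solving: y_fertilizer = 1.5, y_water = 4.
Shadow price of water = 4.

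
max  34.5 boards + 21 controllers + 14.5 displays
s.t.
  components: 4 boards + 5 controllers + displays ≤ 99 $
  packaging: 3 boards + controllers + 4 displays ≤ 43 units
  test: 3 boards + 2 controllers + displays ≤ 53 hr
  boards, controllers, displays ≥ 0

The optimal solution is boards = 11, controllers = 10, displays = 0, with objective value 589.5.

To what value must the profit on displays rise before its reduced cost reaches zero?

17.5

Check each constraint at x*: components 94/99 (slack 5); packaging 43/43 (tight); test 53/53 (tight).
Slack constraints have shadow price 0 (complementary slackness).
From A_Bᵀ y = c: 3·y_packaging + 3·y_test = 34.5; 1·y_packaging + 2·y_test = 21.
Solving: y_packaging = 2, y_test = 9.5.
displays enters the basis when its profit ≥ yᵀa₃ = 2·4 + 9.5·1 = 17.5.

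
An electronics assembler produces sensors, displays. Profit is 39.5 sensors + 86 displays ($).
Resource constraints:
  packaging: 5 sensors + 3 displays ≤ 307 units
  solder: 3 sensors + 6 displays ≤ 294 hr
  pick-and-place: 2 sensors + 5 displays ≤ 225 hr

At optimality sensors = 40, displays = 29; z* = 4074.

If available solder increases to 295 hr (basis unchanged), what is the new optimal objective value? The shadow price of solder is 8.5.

4082.5

Δb = 1, so new z* = 4074 + (8.5)·(1) = 4074 + 8.5 = 4082.5.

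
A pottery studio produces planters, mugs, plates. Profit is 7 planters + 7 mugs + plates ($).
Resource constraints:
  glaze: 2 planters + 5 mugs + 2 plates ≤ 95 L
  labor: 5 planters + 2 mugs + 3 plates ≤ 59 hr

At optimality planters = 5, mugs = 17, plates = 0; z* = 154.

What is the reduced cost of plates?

-4

Check each constraint at x*: glaze 95/95 (tight); labor 59/59 (tight).
The binding rows give the dual system: 2·y_glaze + 5·y_labor = 7 and 5·y_glaze + 2·y_labor = 7.
This yields shadow prices y_glaze = 1, y_labor = 1.
Reduced cost of plates: c₃ − yᵀa₃ = 1 − (1·2 + 1·3) = 1 − 5 = -4.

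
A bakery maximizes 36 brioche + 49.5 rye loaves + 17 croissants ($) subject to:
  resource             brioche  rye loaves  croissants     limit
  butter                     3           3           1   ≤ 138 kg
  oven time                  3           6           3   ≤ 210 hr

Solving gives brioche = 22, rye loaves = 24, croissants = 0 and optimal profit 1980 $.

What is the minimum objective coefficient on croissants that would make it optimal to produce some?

21

Check each constraint at x*: butter 138/138 (tight); oven time 210/210 (tight).
From A_Bᵀ y = c: 3·y_butter + 3·y_oven time = 36; 3·y_butter + 6·y_oven time = 49.5.
This yields shadow prices y_butter = 7.5, y_oven time = 4.5.
croissants enters the basis when its profit ≥ yᵀa₃ = 7.5·1 + 4.5·3 = 21.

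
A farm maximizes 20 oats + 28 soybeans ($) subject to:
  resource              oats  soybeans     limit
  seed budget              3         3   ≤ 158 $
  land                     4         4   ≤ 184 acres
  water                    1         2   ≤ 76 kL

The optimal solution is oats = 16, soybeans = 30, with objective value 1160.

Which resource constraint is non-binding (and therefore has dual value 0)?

seed budget

seed budget: 138/158 (slack 20)
land: 184/184 (binding)
water: 76/76 (binding)
By complementary slackness, a constraint with positive slack has shadow price 0 → seed budget.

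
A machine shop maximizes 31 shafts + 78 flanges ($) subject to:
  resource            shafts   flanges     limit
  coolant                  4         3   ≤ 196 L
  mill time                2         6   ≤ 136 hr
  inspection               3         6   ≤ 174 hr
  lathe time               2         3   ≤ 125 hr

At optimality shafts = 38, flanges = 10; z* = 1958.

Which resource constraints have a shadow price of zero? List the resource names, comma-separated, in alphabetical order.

coolant: 182/196 (slack 14)
mill time: 136/136 (binding)
inspection: 174/174 (binding)
lathe time: 106/125 (slack 19)
By complementary slackness, a constraint with positive slack has shadow price 0 → coolant, lathe time.

coolant, lathe time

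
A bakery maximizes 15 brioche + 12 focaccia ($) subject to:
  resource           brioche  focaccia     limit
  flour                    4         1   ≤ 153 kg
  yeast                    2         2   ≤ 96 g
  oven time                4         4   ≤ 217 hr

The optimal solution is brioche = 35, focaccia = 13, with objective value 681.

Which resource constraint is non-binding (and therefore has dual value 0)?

flour: 153/153 (binding)
yeast: 96/96 (binding)
oven time: 192/217 (slack 25)
By complementary slackness, a constraint with positive slack has shadow price 0 → oven time.

oven time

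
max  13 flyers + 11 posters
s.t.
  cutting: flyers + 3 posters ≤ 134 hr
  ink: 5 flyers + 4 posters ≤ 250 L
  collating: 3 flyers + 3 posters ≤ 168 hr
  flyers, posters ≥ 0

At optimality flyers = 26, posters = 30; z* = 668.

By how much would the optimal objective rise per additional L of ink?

2

Binding: ink and collating. Non-binding: cutting (18 unused).
By complementary slackness, y = 0 for the non-binding constraint.
Dual feasibility on the basic columns requires 5·y_ink + 3·y_collating = 13, 4·y_ink + 3·y_collating = 11.
Solving: y_ink = 2, y_collating = 1.
Shadow price of ink = 2.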